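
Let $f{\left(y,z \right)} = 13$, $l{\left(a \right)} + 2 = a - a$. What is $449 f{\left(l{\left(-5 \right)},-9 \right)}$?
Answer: $5837$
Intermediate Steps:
$l{\left(a \right)} = -2$ ($l{\left(a \right)} = -2 + \left(a - a\right) = -2 + 0 = -2$)
$449 f{\left(l{\left(-5 \right)},-9 \right)} = 449 \cdot 13 = 5837$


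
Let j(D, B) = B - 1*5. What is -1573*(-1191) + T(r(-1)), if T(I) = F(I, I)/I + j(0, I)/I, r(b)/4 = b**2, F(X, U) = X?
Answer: 7493775/4 ≈ 1.8734e+6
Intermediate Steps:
j(D, B) = -5 + B (j(D, B) = B - 5 = -5 + B)
r(b) = 4*b**2
T(I) = 1 + (-5 + I)/I (T(I) = I/I + (-5 + I)/I = 1 + (-5 + I)/I)
-1573*(-1191) + T(r(-1)) = -1573*(-1191) + (2 - 5/(4*(-1)**2)) = 1873443 + (2 - 5/(4*1)) = 1873443 + (2 - 5/4) = 1873443 + 3/4 = 7493775/4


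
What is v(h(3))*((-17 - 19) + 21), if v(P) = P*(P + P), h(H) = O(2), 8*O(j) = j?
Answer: -15/8 ≈ -1.8750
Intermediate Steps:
O(j) = j/8
h(H) = ¼ (h(H) = (⅛)*2 = ¼)
v(P) = 2*P² (v(P) = P*(2*P) = 2*P²)
v(h(3))*((-17 - 19) + 21) = (2*(¼)²)*((-17 - 19) + 21) = (2*(1/16))*(-36 + 21) = (⅛)*(-15) = -15/8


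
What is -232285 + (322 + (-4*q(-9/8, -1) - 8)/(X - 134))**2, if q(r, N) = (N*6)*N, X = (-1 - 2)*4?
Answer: -684562281/5329 ≈ -1.2846e+5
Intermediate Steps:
X = -12 (X = -3*4 = -12)
q(r, N) = 6*N**2 (q(r, N) = (6*N)*N = 6*N**2)
-232285 + (322 + (-4*q(-9/8, -1) - 8)/(X - 134))**2 = -232285 + (322 + (-24*(-1)**2 - 8)/(-12 - 134))**2 = -232285 + (322 + (-24 - 8)/(-146))**2 = -232285 + (322 + (-4*6 - 8)*(-1/146))**2 = -232285 + (322 + (-24 - 8)*(-1/146))**2 = -232285 + (322 - 32*(-1/146))**2 = -232285 + (322 + 16/73)**2 = -232285 + (23522/73)**2 = -232285 + 553284484/5329 = -684562281/5329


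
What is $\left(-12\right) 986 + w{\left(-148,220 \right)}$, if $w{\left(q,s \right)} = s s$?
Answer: $36568$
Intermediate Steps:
$w{\left(q,s \right)} = s^{2}$
$\left(-12\right) 986 + w{\left(-148,220 \right)} = \left(-12\right) 986 + 220^{2} = -11832 + 48400 = 36568$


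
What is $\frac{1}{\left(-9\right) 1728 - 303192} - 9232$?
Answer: $- \frac{2942644609}{318744} \approx -9232.0$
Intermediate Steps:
$\frac{1}{\left(-9\right) 1728 - 303192} - 9232 = \frac{1}{-15552 - 303192} - 9232 = \frac{1}{-318744} - 9232 = - \frac{1}{318744} - 9232 = - \frac{2942644609}{318744}$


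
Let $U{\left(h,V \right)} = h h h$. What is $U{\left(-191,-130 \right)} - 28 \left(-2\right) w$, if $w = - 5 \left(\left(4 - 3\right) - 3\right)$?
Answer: $-6967311$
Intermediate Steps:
$w = 10$ ($w = - 5 \left(1 - 3\right) = \left(-5\right) \left(-2\right) = 10$)
$U{\left(h,V \right)} = h^{3}$ ($U{\left(h,V \right)} = h^{2} h = h^{3}$)
$U{\left(-191,-130 \right)} - 28 \left(-2\right) w = \left(-191\right)^{3} - 28 \left(-2\right) 10 = -6967871 - \left(-56\right) 10 = -6967871 - -560 = -6967871 + 560 = -6967311$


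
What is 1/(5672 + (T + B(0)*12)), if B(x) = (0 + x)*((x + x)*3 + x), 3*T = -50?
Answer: 3/16966 ≈ 0.00017682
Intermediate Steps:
T = -50/3 (T = (⅓)*(-50) = -50/3 ≈ -16.667)
B(x) = 7*x² (B(x) = x*((2*x)*3 + x) = x*(6*x + x) = x*(7*x) = 7*x²)
1/(5672 + (T + B(0)*12)) = 1/(5672 + (-50/3 + (7*0²)*12)) = 1/(5672 + (-50/3 + (7*0)*12)) = 1/(5672 + (-50/3 + 0*12)) = 1/(5672 + (-50/3 + 0)) = 1/(5672 - 50/3) = 1/(16966/3) = 3/16966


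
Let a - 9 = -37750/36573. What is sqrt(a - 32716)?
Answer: I*sqrt(43749751279353)/36573 ≈ 180.85*I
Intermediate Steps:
a = 291407/36573 (a = 9 - 37750/36573 = 291407/36573 ≈ 7.9678)
sqrt(a - 32716) = sqrt(291407/36573 - 32716) = sqrt(-1196230861/36573) = I*sqrt(43749751279353)/36573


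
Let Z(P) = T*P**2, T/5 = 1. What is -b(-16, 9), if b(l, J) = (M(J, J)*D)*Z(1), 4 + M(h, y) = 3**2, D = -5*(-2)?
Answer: -250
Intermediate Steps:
T = 5 (T = 5*1 = 5)
D = 10
M(h, y) = 5 (M(h, y) = -4 + 3**2 = -4 + 9 = 5)
Z(P) = 5*P**2
b(l, J) = 250 (b(l, J) = (5*10)*(5*1**2) = 50*(5*1) = 50*5 = 250)
-b(-16, 9) = -1*250 = -250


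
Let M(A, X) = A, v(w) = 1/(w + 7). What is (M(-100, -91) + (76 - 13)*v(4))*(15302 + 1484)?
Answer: -1582462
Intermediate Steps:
v(w) = 1/(7 + w)
(M(-100, -91) + (76 - 13)*v(4))*(15302 + 1484) = (-100 + (76 - 13)/(7 + 4))*(15302 + 1484) = (-100 + 63/11)*16786 = -1037/11*16786 = -1582462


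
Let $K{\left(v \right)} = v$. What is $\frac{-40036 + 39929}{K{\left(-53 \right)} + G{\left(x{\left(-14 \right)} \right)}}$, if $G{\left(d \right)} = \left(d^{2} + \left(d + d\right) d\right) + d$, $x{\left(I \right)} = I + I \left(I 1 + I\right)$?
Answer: $- \frac{107}{428977} \approx -0.00024943$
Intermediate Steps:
$x{\left(I \right)} = I + 2 I^{2}$ ($x{\left(I \right)} = I + I \left(I + I\right) = I + I 2 I = I + 2 I^{2}$)
$G{\left(d \right)} = d + 3 d^{2}$ ($G{\left(d \right)} = \left(d^{2} + 2 d d\right) + d = \left(d^{2} + 2 d^{2}\right) + d = 3 d^{2} + d = d + 3 d^{2}$)
$\frac{-40036 + 39929}{K{\left(-53 \right)} + G{\left(x{\left(-14 \right)} \right)}} = \frac{-40036 + 39929}{-53 + - 14 \left(1 + 2 \left(-14\right)\right) \left(1 + 3 \left(- 14 \left(1 + 2 \left(-14\right)\right)\right)\right)} = - \frac{107}{-53 + - 14 \left(1 - 28\right) \left(1 + 3 \left(- 14 \left(1 - 28\right)\right)\right)} = - \frac{107}{-53 + \left(-14\right) \left(-27\right) \left(1 + 3 \left(\left(-14\right) \left(-27\right)\right)\right)} = - \frac{107}{-53 + 378 \left(1 + 3 \cdot 378\right)} = - \frac{107}{-53 + 378 \left(1 + 1134\right)} = - \frac{107}{-53 + 378 \cdot 1135} = - \frac{107}{-53 + 429030} = - \frac{107}{428977}$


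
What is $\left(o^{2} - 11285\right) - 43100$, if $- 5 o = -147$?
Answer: $- \frac{1338016}{25} \approx -53521.0$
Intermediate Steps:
$o = \frac{147}{5}$ ($o = \left(- \frac{1}{5}\right) \left(-147\right) = \frac{147}{5} \approx 29.4$)
$\left(o^{2} - 11285\right) - 43100 = \left(\left(\frac{147}{5}\right)^{2} - 11285\right) - 43100 = \left(\frac{21609}{25} - 11285\right) - 43100 = - \frac{260516}{25} - 43100 = - \frac{1338016}{25}$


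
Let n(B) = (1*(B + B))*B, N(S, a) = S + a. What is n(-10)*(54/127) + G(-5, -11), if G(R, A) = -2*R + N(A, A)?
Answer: 9276/127 ≈ 73.039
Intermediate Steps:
G(R, A) = -2*R + 2*A (G(R, A) = -2*R + (A + A) = -2*R + 2*A)
n(B) = 2*B² (n(B) = (1*(2*B))*B = (2*B)*B = 2*B²)
n(-10)*(54/127) + G(-5, -11) = (2*(-10)²)*(54/127) + (-2*(-5) + 2*(-11)) = (2*100)*(54*(1/127)) + (10 - 22) = 200*(54/127) - 12 = 10800/127 - 12 = 9276/127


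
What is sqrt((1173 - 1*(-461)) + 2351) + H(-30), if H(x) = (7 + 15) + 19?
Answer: 41 + sqrt(3985) ≈ 104.13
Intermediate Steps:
H(x) = 41 (H(x) = 22 + 19 = 41)
sqrt((1173 - 1*(-461)) + 2351) + H(-30) = sqrt((1173 - 1*(-461)) + 2351) + 41 = sqrt((1173 + 461) + 2351) + 41 = sqrt(1634 + 2351) + 41 = sqrt(3985) + 41 = 41 + sqrt(3985)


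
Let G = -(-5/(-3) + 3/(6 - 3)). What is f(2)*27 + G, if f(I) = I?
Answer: 154/3 ≈ 51.333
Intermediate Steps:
G = -8/3 (G = -(-5*(-⅓) + 3/3) = -(5/3 + 3*(⅓)) = -(5/3 + 1) = -1*8/3 = -8/3 ≈ -2.6667)
f(2)*27 + G = 2*27 - 8/3 = 54 - 8/3 = 154/3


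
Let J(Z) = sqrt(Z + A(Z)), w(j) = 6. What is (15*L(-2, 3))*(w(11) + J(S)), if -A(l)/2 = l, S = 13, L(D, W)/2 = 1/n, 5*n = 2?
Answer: 450 + 75*I*sqrt(13) ≈ 450.0 + 270.42*I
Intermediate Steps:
n = 2/5 (n = (1/5)*2 = 2/5 ≈ 0.40000)
L(D, W) = 5 (L(D, W) = 2/(2/5) = 2*(5/2) = 5)
A(l) = -2*l
J(Z) = sqrt(-Z) (J(Z) = sqrt(Z - 2*Z) = sqrt(-Z))
(15*L(-2, 3))*(w(11) + J(S)) = (15*5)*(6 + sqrt(-1*13)) = 75*(6 + sqrt(-13)) = 75*(6 + I*sqrt(13)) = 450 + 75*I*sqrt(13)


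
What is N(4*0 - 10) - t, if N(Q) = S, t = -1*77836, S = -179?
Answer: 77657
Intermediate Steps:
t = -77836
N(Q) = -179
N(4*0 - 10) - t = -179 - 1*(-77836) = -179 + 77836 = 77657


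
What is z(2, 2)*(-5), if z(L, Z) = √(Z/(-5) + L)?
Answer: -2*√10 ≈ -6.3246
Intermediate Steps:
z(L, Z) = √(L - Z/5) (z(L, Z) = √(Z*(-⅕) + L) = √(-Z/5 + L) = √(L - Z/5))
z(2, 2)*(-5) = (√(-5*2 + 25*2)/5)*(-5) = (√(-10 + 50)/5)*(-5) = (√40/5)*(-5) = ((2*√10)/5)*(-5) = (2*√10/5)*(-5) = -2*√10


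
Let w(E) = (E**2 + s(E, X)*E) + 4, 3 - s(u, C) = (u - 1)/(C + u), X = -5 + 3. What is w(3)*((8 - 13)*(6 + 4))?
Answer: -800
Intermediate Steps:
X = -2
s(u, C) = 3 - (-1 + u)/(C + u) (s(u, C) = 3 - (u - 1)/(C + u) = 3 - (-1 + u)/(C + u))
w(E) = 4 + E**2 + E*(-5 + 2*E)/(-2 + E) (w(E) = (E**2 + ((1 + 2*E + 3*(-2))/(-2 + E))*E) + 4 = (E**2 + ((1 + 2*E - 6)/(-2 + E))*E) + 4 = (E**2 + ((-5 + 2*E)/(-2 + E))*E) + 4 = (E**2 + E*(-5 + 2*E)/(-2 + E)) + 4 = 4 + E**2 + E*(-5 + 2*E)/(-2 + E))
w(3)*((8 - 13)*(6 + 4)) = ((-8 + 3**3 - 1*3)/(-2 + 3))*((8 - 13)*(6 + 4)) = ((-8 + 27 - 3)/1)*(-5*10) = (1*16)*(-50) = 16*(-50) = -800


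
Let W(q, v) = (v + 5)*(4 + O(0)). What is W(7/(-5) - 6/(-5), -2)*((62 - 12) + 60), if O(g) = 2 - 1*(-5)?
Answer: 3630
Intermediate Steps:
O(g) = 7 (O(g) = 2 + 5 = 7)
W(q, v) = 55 + 11*v (W(q, v) = (v + 5)*(4 + 7) = (5 + v)*11 = 55 + 11*v)
W(7/(-5) - 6/(-5), -2)*((62 - 12) + 60) = (55 + 11*(-2))*((62 - 12) + 60) = (55 - 22)*(50 + 60) = 33*110 = 3630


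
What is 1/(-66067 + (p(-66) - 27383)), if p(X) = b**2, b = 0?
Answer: -1/93450 ≈ -1.0701e-5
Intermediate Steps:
p(X) = 0 (p(X) = 0**2 = 0)
1/(-66067 + (p(-66) - 27383)) = 1/(-66067 + (0 - 27383)) = 1/(-66067 - 27383) = 1/(-93450) = -1/93450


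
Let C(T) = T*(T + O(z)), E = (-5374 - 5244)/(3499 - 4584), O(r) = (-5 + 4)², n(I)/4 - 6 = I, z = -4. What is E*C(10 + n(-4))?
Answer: 3631356/1085 ≈ 3346.9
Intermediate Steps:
n(I) = 24 + 4*I
O(r) = 1 (O(r) = (-1)² = 1)
E = 10618/1085 (E = -10618/(-1085) = -10618*(-1/1085) = 10618/1085 ≈ 9.7862)
C(T) = T*(1 + T) (C(T) = T*(T + 1) = T*(1 + T))
E*C(10 + n(-4)) = 10618*((10 + (24 + 4*(-4)))*(1 + (10 + (24 + 4*(-4)))))/1085 = 10618*((10 + (24 - 16))*(1 + (10 + (24 - 16))))/1085 = 10618*((10 + 8)*(1 + (10 + 8)))/1085 = 10618*(18*(1 + 18))/1085 = 10618*(18*19)/1085 = (10618/1085)*342 = 3631356/1085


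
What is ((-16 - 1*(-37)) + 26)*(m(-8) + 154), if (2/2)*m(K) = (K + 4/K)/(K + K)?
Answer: 232415/32 ≈ 7263.0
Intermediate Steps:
m(K) = (K + 4/K)/(2*K) (m(K) = (K + 4/K)/(K + K) = (K + 4/K)/((2*K)) = (K + 4/K)*(1/(2*K)) = (K + 4/K)/(2*K))
((-16 - 1*(-37)) + 26)*(m(-8) + 154) = ((-16 - 1*(-37)) + 26)*((½ + 2/(-8)²) + 154) = ((-16 + 37) + 26)*((½ + 2*(1/64)) + 154) = (21 + 26)*((½ + 1/32) + 154) = 47*(17/32 + 154) = 47*(4945/32) = 232415/32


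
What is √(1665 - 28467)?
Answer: 3*I*√2978 ≈ 163.71*I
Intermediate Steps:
√(1665 - 28467) = √(-26802) = 3*I*√2978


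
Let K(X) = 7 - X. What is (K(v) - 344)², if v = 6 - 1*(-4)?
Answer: 120409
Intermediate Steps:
v = 10 (v = 6 + 4 = 10)
(K(v) - 344)² = ((7 - 1*10) - 344)² = ((7 - 10) - 344)² = (-3 - 344)² = (-347)² = 120409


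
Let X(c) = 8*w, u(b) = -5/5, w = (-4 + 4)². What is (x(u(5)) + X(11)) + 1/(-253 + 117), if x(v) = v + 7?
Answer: 815/136 ≈ 5.9926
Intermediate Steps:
w = 0 (w = 0² = 0)
u(b) = -1 (u(b) = -5*⅕ = -1)
X(c) = 0 (X(c) = 8*0 = 0)
x(v) = 7 + v
(x(u(5)) + X(11)) + 1/(-253 + 117) = ((7 - 1) + 0) + 1/(-253 + 117) = (6 + 0) + 1/(-136) = 6 - 1/136 = 815/136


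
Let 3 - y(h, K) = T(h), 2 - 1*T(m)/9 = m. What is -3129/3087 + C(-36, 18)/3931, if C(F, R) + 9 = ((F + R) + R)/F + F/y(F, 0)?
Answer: -66333982/65297841 ≈ -1.0159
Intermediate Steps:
T(m) = 18 - 9*m
y(h, K) = -15 + 9*h (y(h, K) = 3 - (18 - 9*h) = 3 + (-18 + 9*h) = -15 + 9*h)
C(F, R) = -9 + F/(-15 + 9*F) + (F + 2*R)/F (C(F, R) = -9 + (((F + R) + R)/F + F/(-15 + 9*F)) = -9 + ((F + 2*R)/F + F/(-15 + 9*F)) = -9 + (F/(-15 + 9*F) + (F + 2*R)/F) = -9 + F/(-15 + 9*F) + (F + 2*R)/F)
-3129/3087 + C(-36, 18)/3931 = -3129/3087 + (-8 - 36/(-15 + 9*(-36)) + 2*18/(-36))/3931 = -3129*1/3087 + (-8 - 36/(-15 - 324) + 2*18*(-1/36))*(1/3931) = -149/147 + (-8 - 36/(-339) - 1)*(1/3931) = -149/147 + (-8 - 36*(-1/339) - 1)*(1/3931) = -149/147 + (-8 + 12/113 - 1)*(1/3931) = -149/147 - 1005/113*1/3931 = -149/147 - 1005/444203 = -66333982/65297841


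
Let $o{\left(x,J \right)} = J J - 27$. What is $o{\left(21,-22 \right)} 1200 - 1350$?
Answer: $547050$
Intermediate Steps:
$o{\left(x,J \right)} = -27 + J^{2}$ ($o{\left(x,J \right)} = J^{2} - 27 = -27 + J^{2}$)
$o{\left(21,-22 \right)} 1200 - 1350 = \left(-27 + \left(-22\right)^{2}\right) 1200 - 1350 = \left(-27 + 484\right) 1200 - 1350 = 457 \cdot 1200 - 1350 = 548400 - 1350 = 547050$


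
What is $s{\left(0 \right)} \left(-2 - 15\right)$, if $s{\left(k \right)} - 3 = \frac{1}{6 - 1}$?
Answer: $- \frac{272}{5} \approx -54.4$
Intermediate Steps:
$s{\left(k \right)} = \frac{16}{5}$ ($s{\left(k \right)} = 3 + \frac{1}{6 - 1} = 3 + \frac{1}{5} = \frac{16}{5}$)
$s{\left(0 \right)} \left(-2 - 15\right) = \frac{16 \left(-2 - 15\right)}{5} = \frac{16}{5} \left(-17\right) = - \frac{272}{5}$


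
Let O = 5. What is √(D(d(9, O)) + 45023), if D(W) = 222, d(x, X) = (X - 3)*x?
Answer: √45245 ≈ 212.71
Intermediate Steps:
d(x, X) = x*(-3 + X) (d(x, X) = (-3 + X)*x = x*(-3 + X))
√(D(d(9, O)) + 45023) = √(222 + 45023) = √45245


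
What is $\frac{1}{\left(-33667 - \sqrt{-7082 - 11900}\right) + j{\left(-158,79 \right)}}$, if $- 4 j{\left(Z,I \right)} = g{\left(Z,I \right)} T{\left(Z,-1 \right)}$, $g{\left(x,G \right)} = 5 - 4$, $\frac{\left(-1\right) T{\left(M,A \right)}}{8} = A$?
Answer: $\frac{i}{\sqrt{18982} - 33669 i} \approx -2.97 \cdot 10^{-5} + 1.2154 \cdot 10^{-7} i$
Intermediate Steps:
$T{\left(M,A \right)} = - 8 A$
$g{\left(x,G \right)} = 1$ ($g{\left(x,G \right)} = 5 - 4 = 1$)
$j{\left(Z,I \right)} = -2$ ($j{\left(Z,I \right)} = - \frac{1 \left(\left(-8\right) \left(-1\right)\right)}{4} = - \frac{1 \cdot 8}{4} = \left(- \frac{1}{4}\right) 8 = -2$)
$\frac{1}{\left(-33667 - \sqrt{-7082 - 11900}\right) + j{\left(-158,79 \right)}} = \frac{1}{\left(-33667 - \sqrt{-7082 - 11900}\right) - 2} = \frac{1}{\left(-33667 - \sqrt{-18982}\right) - 2} = \frac{1}{\left(-33667 - i \sqrt{18982}\right) - 2} = \frac{1}{-33669 - i \sqrt{18982}}$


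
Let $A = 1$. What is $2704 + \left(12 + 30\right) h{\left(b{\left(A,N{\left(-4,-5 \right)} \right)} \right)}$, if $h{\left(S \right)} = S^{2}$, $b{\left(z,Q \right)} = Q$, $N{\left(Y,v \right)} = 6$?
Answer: $4216$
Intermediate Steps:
$2704 + \left(12 + 30\right) h{\left(b{\left(A,N{\left(-4,-5 \right)} \right)} \right)} = 2704 + \left(12 + 30\right) 6^{2} = 2704 + 42 \cdot 36 = 2704 + 1512 = 4216$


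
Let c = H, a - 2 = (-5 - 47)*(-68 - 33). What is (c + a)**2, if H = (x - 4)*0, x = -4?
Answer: 27604516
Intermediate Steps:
a = 5254 (a = 2 + (-5 - 47)*(-68 - 33) = 2 - 52*(-101) = 2 + 5252 = 5254)
H = 0 (H = (-4 - 4)*0 = -8*0 = 0)
c = 0
(c + a)**2 = (0 + 5254)**2 = 5254**2 = 27604516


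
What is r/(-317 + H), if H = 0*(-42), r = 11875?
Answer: -11875/317 ≈ -37.461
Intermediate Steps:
H = 0
r/(-317 + H) = 11875/(-317 + 0) = 11875/(-317) = 11875*(-1/317) = -11875/317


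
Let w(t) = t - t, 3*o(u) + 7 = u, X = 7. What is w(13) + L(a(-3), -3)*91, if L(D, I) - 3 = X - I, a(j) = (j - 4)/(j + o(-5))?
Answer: 1183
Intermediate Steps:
o(u) = -7/3 + u/3
w(t) = 0
a(j) = 1 (a(j) = (j - 4)/(j + (-7/3 + (⅓)*(-5))) = (-4 + j)/(j + (-7/3 - 5/3)) = (-4 + j)/(j - 4) = (-4 + j)/(-4 + j) = 1)
L(D, I) = 10 - I (L(D, I) = 3 + (7 - I) = 10 - I)
w(13) + L(a(-3), -3)*91 = 0 + (10 - 1*(-3))*91 = 0 + (10 + 3)*91 = 0 + 13*91 = 0 + 1183 = 1183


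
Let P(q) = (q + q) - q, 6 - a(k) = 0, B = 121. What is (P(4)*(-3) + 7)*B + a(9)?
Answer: -599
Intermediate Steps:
a(k) = 6 (a(k) = 6 - 1*0 = 6 + 0 = 6)
P(q) = q (P(q) = 2*q - q = q)
(P(4)*(-3) + 7)*B + a(9) = (4*(-3) + 7)*121 + 6 = (-12 + 7)*121 + 6 = -5*121 + 6 = -605 + 6 = -599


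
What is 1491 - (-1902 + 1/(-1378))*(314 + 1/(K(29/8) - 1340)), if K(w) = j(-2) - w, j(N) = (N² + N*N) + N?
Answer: 4414339797320/7372989 ≈ 5.9872e+5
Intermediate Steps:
j(N) = N + 2*N² (j(N) = (N² + N²) + N = 2*N² + N = N + 2*N²)
K(w) = 6 - w (K(w) = -2*(1 + 2*(-2)) - w = -2*(1 - 4) - w = -2*(-3) - w = 6 - w)
1491 - (-1902 + 1/(-1378))*(314 + 1/(K(29/8) - 1340)) = 1491 - (-1902 + 1/(-1378))*(314 + 1/((6 - 29/8) - 1340)) = 1491 - (-1902 - 1/1378)*(314 + 1/((6 - 29/8) - 1340)) = 1491 - (-2620957)*(314 + 1/((6 - 1*29/8) - 1340))/1378 = 1491 - (-2620957)*(314 + 1/((6 - 29/8) - 1340))/1378 = 1491 - (-2620957)*(314 + 1/(19/8 - 1340))/1378 = 1491 - (-2620957)*(314 + 1/(-10701/8))/1378 = 1491 - (-2620957)*(314 - 8/10701)/1378 = 1491 - (-2620957)*3360106/(1378*10701) = 1491 - 1*(-4403346670721/7372989) = 1491 + 4403346670721/7372989 = 4414339797320/7372989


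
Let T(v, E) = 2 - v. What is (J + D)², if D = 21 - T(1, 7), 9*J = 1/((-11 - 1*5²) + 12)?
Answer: 18653761/46656 ≈ 399.81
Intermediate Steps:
J = -1/216 (J = 1/(9*((-11 - 1*5²) + 12)) = 1/(9*((-11 - 1*25) + 12)) = 1/(9*((-11 - 25) + 12)) = 1/(9*(-36 + 12)) = (⅑)/(-24) = (⅑)*(-1/24) = -1/216 ≈ -0.0046296)
D = 20 (D = 21 - (2 - 1*1) = 21 - (2 - 1) = 21 - 1*1 = 21 - 1 = 20)
(J + D)² = (-1/216 + 20)² = (4319/216)² = 18653761/46656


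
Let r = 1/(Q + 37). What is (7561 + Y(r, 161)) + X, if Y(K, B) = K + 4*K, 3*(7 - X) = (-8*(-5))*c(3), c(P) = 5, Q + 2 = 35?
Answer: 315059/42 ≈ 7501.4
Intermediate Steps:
Q = 33 (Q = -2 + 35 = 33)
r = 1/70 (r = 1/(33 + 37) = 1/70 ≈ 0.014286)
X = -179/3 (X = 7 - (-8*(-5))*5/3 = 7 - 40*5/3 = 7 - ⅓*200 = 7 - 200/3 = -179/3 ≈ -59.667)
Y(K, B) = 5*K
(7561 + Y(r, 161)) + X = (7561 + 5*(1/70)) - 179/3 = (7561 + 1/14) - 179/3 = 105855/14 - 179/3 = 315059/42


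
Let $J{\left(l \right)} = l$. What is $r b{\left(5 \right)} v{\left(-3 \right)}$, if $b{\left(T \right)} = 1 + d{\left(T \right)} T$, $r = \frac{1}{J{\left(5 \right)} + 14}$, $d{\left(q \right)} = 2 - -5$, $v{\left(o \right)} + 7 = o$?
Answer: $- \frac{360}{19} \approx -18.947$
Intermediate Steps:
$v{\left(o \right)} = -7 + o$
$d{\left(q \right)} = 7$ ($d{\left(q \right)} = 2 + 5 = 7$)
$r = \frac{1}{19}$ ($r = \frac{1}{5 + 14} = \frac{1}{19} \approx 0.052632$)
$b{\left(T \right)} = 1 + 7 T$
$r b{\left(5 \right)} v{\left(-3 \right)} = \frac{1 + 7 \cdot 5}{19} \left(-7 - 3\right) = \frac{1 + 35}{19} \left(-10\right) = \frac{1}{19} \cdot 36 \left(-10\right) = \frac{36}{19} \left(-10\right) = - \frac{360}{19}$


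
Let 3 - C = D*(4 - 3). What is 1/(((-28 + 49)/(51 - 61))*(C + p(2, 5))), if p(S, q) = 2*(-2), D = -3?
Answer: -5/21 ≈ -0.23810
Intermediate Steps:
C = 6 (C = 3 - (-3)*(4 - 3) = 3 - (-3) = 3 - 1*(-3) = 3 + 3 = 6)
p(S, q) = -4
1/(((-28 + 49)/(51 - 61))*(C + p(2, 5))) = 1/(((-28 + 49)/(51 - 61))*(6 - 4)) = 1/((21/(-10))*2) = 1/((21*(-⅒))*2) = 1/(-21/10*2) = 1/(-21/5) = -5/21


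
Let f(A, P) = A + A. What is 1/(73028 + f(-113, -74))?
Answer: 1/72802 ≈ 1.3736e-5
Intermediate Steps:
f(A, P) = 2*A
1/(73028 + f(-113, -74)) = 1/(73028 + 2*(-113)) = 1/(73028 - 226) = 1/72802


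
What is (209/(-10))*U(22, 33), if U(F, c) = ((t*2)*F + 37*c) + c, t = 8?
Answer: -167827/5 ≈ -33565.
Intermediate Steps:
U(F, c) = 16*F + 38*c (U(F, c) = ((8*2)*F + 37*c) + c = (16*F + 37*c) + c = 16*F + 38*c)
(209/(-10))*U(22, 33) = (209/(-10))*(16*22 + 38*33) = (209*(-1/10))*(352 + 1254) = -209/10*1606 = -167827/5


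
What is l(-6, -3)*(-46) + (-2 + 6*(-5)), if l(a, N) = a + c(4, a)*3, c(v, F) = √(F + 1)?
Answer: 244 - 138*I*√5 ≈ 244.0 - 308.58*I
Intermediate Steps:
c(v, F) = √(1 + F)
l(a, N) = a + 3*√(1 + a) (l(a, N) = a + √(1 + a)*3 = a + 3*√(1 + a))
l(-6, -3)*(-46) + (-2 + 6*(-5)) = (-6 + 3*√(1 - 6))*(-46) + (-2 + 6*(-5)) = (-6 + 3*√(-5))*(-46) + (-2 - 30) = (-6 + 3*(I*√5))*(-46) - 32 = (-6 + 3*I*√5)*(-46) - 32 = (276 - 138*I*√5) - 32 = 244 - 138*I*√5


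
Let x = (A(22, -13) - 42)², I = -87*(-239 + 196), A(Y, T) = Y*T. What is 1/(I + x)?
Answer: 1/111325 ≈ 8.9827e-6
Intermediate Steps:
A(Y, T) = T*Y
I = 3741 (I = -87*(-43) = 3741)
x = 107584 (x = (-13*22 - 42)² = (-286 - 42)² = (-328)² = 107584)
1/(I + x) = 1/(3741 + 107584) = 1/111325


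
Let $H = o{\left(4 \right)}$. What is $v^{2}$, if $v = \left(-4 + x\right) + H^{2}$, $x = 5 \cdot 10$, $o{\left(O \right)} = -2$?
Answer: $2500$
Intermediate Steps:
$H = -2$
$x = 50$
$v = 50$ ($v = \left(-4 + 50\right) + \left(-2\right)^{2} = 46 + 4 = 50$)
$v^{2} = 50^{2} = 2500$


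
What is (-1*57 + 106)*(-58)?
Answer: -2842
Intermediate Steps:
(-1*57 + 106)*(-58) = (-57 + 106)*(-58) = 49*(-58) = -2842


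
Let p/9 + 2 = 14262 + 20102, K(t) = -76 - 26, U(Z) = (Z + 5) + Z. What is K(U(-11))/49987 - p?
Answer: -15458879748/49987 ≈ -3.0926e+5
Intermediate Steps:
U(Z) = 5 + 2*Z (U(Z) = (5 + Z) + Z = 5 + 2*Z)
K(t) = -102
p = 309258 (p = -18 + 9*(14262 + 20102) = -18 + 9*34364 = -18 + 309276 = 309258)
K(U(-11))/49987 - p = -102/49987 - 1*309258 = -102*1/49987 - 309258 = -102/49987 - 309258 = -15458879748/49987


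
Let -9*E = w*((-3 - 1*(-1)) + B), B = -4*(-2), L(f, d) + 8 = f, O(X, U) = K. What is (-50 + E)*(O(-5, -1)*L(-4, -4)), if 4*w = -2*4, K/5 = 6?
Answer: 17520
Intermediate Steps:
K = 30 (K = 5*6 = 30)
O(X, U) = 30
L(f, d) = -8 + f
w = -2 (w = (-2*4)/4 = (1/4)*(-8) = -2)
B = 8
E = 4/3 (E = -(-2)*((-3 - 1*(-1)) + 8)/9 = -(-2)*((-3 + 1) + 8)/9 = -(-2)*(-2 + 8)/9 = -(-2)*6/9 = -1/9*(-12) = 4/3 ≈ 1.3333)
(-50 + E)*(O(-5, -1)*L(-4, -4)) = (-50 + 4/3)*(30*(-8 - 4)) = -1460*(-12) = -146/3*(-360) = 17520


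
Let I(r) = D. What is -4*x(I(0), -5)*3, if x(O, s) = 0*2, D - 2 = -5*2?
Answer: 0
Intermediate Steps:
D = -8 (D = 2 - 5*2 = 2 - 10 = -8)
I(r) = -8
x(O, s) = 0
-4*x(I(0), -5)*3 = -4*0*3 = 0*3 = 0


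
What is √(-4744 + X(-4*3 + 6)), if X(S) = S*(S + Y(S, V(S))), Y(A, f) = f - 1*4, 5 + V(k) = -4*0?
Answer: I*√4654 ≈ 68.22*I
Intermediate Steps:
V(k) = -5 (V(k) = -5 - 4*0 = -5 + 0 = -5)
Y(A, f) = -4 + f (Y(A, f) = f - 4 = -4 + f)
X(S) = S*(-9 + S) (X(S) = S*(S + (-4 - 5)) = S*(S - 9) = S*(-9 + S))
√(-4744 + X(-4*3 + 6)) = √(-4744 + (-4*3 + 6)*(-9 + (-4*3 + 6))) = √(-4744 + (-12 + 6)*(-9 + (-12 + 6))) = √(-4744 - 6*(-9 - 6)) = √(-4744 - 6*(-15)) = √(-4744 + 90) = √(-4654) = I*√4654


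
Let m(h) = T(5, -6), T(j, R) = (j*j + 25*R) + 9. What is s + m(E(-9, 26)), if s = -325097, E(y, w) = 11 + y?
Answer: -325213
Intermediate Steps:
T(j, R) = 9 + j² + 25*R (T(j, R) = (j² + 25*R) + 9 = 9 + j² + 25*R)
m(h) = -116 (m(h) = 9 + 5² + 25*(-6) = 9 + 25 - 150 = -116)
s + m(E(-9, 26)) = -325097 - 116 = -325213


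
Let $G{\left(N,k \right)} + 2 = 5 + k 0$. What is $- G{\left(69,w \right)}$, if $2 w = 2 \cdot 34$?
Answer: $-3$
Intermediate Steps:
$w = 34$ ($w = \frac{2 \cdot 34}{2} = \frac{1}{2} \cdot 68 = 34$)
$G{\left(N,k \right)} = 3$ ($G{\left(N,k \right)} = -2 + \left(5 + k 0\right) = -2 + \left(5 + 0\right) = -2 + 5 = 3$)
$- G{\left(69,w \right)} = \left(-1\right) 3 = -3$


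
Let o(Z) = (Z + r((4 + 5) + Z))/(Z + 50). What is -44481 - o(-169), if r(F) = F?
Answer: -756224/17 ≈ -44484.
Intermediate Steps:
o(Z) = (9 + 2*Z)/(50 + Z) (o(Z) = (Z + ((4 + 5) + Z))/(Z + 50) = (Z + (9 + Z))/(50 + Z) = (9 + 2*Z)/(50 + Z))
-44481 - o(-169) = -44481 - (9 + 2*(-169))/(50 - 169) = -44481 - (9 - 338)/(-119) = -44481 - (-1)*(-329)/119 = -44481 - 1*47/17 = -44481 - 47/17 = -756224/17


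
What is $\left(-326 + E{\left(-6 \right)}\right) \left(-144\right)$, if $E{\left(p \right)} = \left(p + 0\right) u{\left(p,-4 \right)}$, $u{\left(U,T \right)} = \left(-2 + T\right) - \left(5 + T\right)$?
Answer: $40896$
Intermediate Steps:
$u{\left(U,T \right)} = -7$
$E{\left(p \right)} = - 7 p$ ($E{\left(p \right)} = \left(p + 0\right) \left(-7\right) = p \left(-7\right) = - 7 p$)
$\left(-326 + E{\left(-6 \right)}\right) \left(-144\right) = \left(-326 - -42\right) \left(-144\right) = \left(-326 + 42\right) \left(-144\right) = \left(-284\right) \left(-144\right) = 40896$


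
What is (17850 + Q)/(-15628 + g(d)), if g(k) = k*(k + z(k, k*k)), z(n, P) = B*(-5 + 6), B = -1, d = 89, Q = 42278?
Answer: -15032/1949 ≈ -7.7127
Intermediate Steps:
z(n, P) = -1 (z(n, P) = -(-5 + 6) = -1*1 = -1)
g(k) = k*(-1 + k) (g(k) = k*(k - 1) = k*(-1 + k))
(17850 + Q)/(-15628 + g(d)) = (17850 + 42278)/(-15628 + 89*(-1 + 89)) = 60128/(-15628 + 89*88) = 60128/(-15628 + 7832) = 60128/(-7796) = 60128*(-1/7796) = -15032/1949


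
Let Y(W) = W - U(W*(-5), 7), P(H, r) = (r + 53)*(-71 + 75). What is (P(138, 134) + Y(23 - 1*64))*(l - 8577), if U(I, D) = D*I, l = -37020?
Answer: 33194616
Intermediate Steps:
P(H, r) = 212 + 4*r (P(H, r) = (53 + r)*4 = 212 + 4*r)
Y(W) = 36*W (Y(W) = W - 7*W*(-5) = W - 7*(-5*W) = W - (-35)*W = W + 35*W = 36*W)
(P(138, 134) + Y(23 - 1*64))*(l - 8577) = ((212 + 4*134) + 36*(23 - 1*64))*(-37020 - 8577) = ((212 + 536) + 36*(23 - 64))*(-45597) = (748 + 36*(-41))*(-45597) = (748 - 1476)*(-45597) = -728*(-45597) = 33194616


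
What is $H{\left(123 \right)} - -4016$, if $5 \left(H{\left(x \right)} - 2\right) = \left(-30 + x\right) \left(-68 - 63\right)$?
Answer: $\frac{7907}{5} \approx 1581.4$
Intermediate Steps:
$H{\left(x \right)} = 788 - \frac{131 x}{5}$ ($H{\left(x \right)} = 2 + \frac{\left(-30 + x\right) \left(-68 - 63\right)}{5} = 2 + \frac{\left(-30 + x\right) \left(-131\right)}{5} = 2 + \frac{3930 - 131 x}{5} = 2 - \left(-786 + \frac{131 x}{5}\right) = 788 - \frac{131 x}{5}$)
$H{\left(123 \right)} - -4016 = \left(788 - \frac{16113}{5}\right) - -4016 = \left(788 - \frac{16113}{5}\right) + 4016 = - \frac{12173}{5} + 4016 = \frac{7907}{5}$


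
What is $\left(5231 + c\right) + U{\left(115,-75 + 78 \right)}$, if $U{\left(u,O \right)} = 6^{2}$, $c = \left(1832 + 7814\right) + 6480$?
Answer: $21393$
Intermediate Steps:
$c = 16126$ ($c = 9646 + 6480 = 16126$)
$U{\left(u,O \right)} = 36$
$\left(5231 + c\right) + U{\left(115,-75 + 78 \right)} = \left(5231 + 16126\right) + 36 = 21357 + 36 = 21393$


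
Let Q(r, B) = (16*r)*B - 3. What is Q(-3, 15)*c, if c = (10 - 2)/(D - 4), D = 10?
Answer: -964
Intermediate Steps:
c = 4/3 (c = (10 - 2)/(10 - 4) = 8/6 = 8*(⅙) = 4/3 ≈ 1.3333)
Q(r, B) = -3 + 16*B*r (Q(r, B) = 16*B*r - 3 = -3 + 16*B*r)
Q(-3, 15)*c = (-3 + 16*15*(-3))*(4/3) = (-3 - 720)*(4/3) = -723*4/3 = -964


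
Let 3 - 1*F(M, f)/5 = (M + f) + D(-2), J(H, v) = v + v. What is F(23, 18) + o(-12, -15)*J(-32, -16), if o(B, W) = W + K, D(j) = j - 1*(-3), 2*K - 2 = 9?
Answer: 109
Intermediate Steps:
K = 11/2 (K = 1 + (½)*9 = 1 + 9/2 = 11/2 ≈ 5.5000)
D(j) = 3 + j (D(j) = j + 3 = 3 + j)
J(H, v) = 2*v
o(B, W) = 11/2 + W (o(B, W) = W + 11/2 = 11/2 + W)
F(M, f) = 10 - 5*M - 5*f (F(M, f) = 15 - 5*((M + f) + (3 - 2)) = 15 - 5*((M + f) + 1) = 15 - 5*(1 + M + f) = 15 + (-5 - 5*M - 5*f) = 10 - 5*M - 5*f)
F(23, 18) + o(-12, -15)*J(-32, -16) = (10 - 5*23 - 5*18) + (11/2 - 15)*(2*(-16)) = (10 - 115 - 90) - 19/2*(-32) = -195 + 304 = 109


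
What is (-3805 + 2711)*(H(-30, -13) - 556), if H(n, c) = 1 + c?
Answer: 621392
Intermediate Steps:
(-3805 + 2711)*(H(-30, -13) - 556) = (-3805 + 2711)*((1 - 13) - 556) = -1094*(-12 - 556) = -1094*(-568) = 621392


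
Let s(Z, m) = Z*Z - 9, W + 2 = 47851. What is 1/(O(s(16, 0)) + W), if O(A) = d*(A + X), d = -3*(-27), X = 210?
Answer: 1/84866 ≈ 1.1783e-5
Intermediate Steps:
W = 47849 (W = -2 + 47851 = 47849)
s(Z, m) = -9 + Z**2 (s(Z, m) = Z**2 - 9 = -9 + Z**2)
d = 81
O(A) = 17010 + 81*A (O(A) = 81*(A + 210) = 81*(210 + A) = 17010 + 81*A)
1/(O(s(16, 0)) + W) = 1/((17010 + 81*(-9 + 16**2)) + 47849) = 1/((17010 + 81*(-9 + 256)) + 47849) = 1/((17010 + 81*247) + 47849) = 1/((17010 + 20007) + 47849) = 1/(37017 + 47849) = 1/84866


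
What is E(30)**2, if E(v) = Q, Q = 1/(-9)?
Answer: 1/81 ≈ 0.012346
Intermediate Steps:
Q = -1/9 ≈ -0.11111
E(v) = -1/9
E(30)**2 = (-1/9)**2 = 1/81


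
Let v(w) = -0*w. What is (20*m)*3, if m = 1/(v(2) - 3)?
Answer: -20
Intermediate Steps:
v(w) = 0 (v(w) = -1*0 = 0)
m = -⅓ (m = 1/(0 - 3) = 1/(-3) = -⅓ ≈ -0.33333)
(20*m)*3 = (20*(-⅓))*3 = -20/3*3 = -20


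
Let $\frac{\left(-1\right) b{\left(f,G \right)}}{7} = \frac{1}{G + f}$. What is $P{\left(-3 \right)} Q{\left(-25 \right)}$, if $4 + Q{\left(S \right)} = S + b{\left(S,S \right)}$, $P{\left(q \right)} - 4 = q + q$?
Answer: $\frac{1443}{25} \approx 57.72$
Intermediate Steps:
$b{\left(f,G \right)} = - \frac{7}{G + f}$
$P{\left(q \right)} = 4 + 2 q$ ($P{\left(q \right)} = 4 + \left(q + q\right) = 4 + 2 q$)
$Q{\left(S \right)} = -4 + S - \frac{7}{2 S}$ ($Q{\left(S \right)} = -4 + \left(S - \frac{7}{S + S}\right) = -4 + \left(S - \frac{7}{2 S}\right) = -4 + S - \frac{7}{2 S}$)
$P{\left(-3 \right)} Q{\left(-25 \right)} = \left(4 + 2 \left(-3\right)\right) \left(-4 - 25 - \frac{7}{2 \left(-25\right)}\right) = \left(4 - 6\right) \left(-4 - 25 - - \frac{7}{50}\right) = - 2 \left(-4 - 25 + \frac{7}{50}\right) = \left(-2\right) \left(- \frac{1443}{50}\right) = \frac{1443}{25}$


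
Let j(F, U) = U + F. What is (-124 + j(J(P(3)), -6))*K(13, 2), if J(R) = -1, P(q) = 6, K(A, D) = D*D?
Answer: -524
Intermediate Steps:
K(A, D) = D²
j(F, U) = F + U
(-124 + j(J(P(3)), -6))*K(13, 2) = (-124 + (-1 - 6))*2² = (-124 - 7)*4 = -131*4 = -524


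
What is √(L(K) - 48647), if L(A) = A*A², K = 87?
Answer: 8*√9529 ≈ 780.93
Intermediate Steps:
L(A) = A³
√(L(K) - 48647) = √(87³ - 48647) = √(658503 - 48647) = √609856 = 8*√9529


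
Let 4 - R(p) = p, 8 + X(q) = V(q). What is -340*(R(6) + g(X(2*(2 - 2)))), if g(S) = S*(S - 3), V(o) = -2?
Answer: -43520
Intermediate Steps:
X(q) = -10 (X(q) = -8 - 2 = -10)
g(S) = S*(-3 + S)
R(p) = 4 - p
-340*(R(6) + g(X(2*(2 - 2)))) = -340*((4 - 1*6) - 10*(-3 - 10)) = -340*((4 - 6) - 10*(-13)) = -340*(-2 + 130) = -340*128 = -43520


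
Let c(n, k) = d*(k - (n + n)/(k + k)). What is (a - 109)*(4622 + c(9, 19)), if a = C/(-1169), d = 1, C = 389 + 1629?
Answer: -11412636630/22211 ≈ -5.1383e+5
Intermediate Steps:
C = 2018
a = -2018/1169 (a = 2018/(-1169) = 2018*(-1/1169) = -2018/1169 ≈ -1.7263)
c(n, k) = k - n/k (c(n, k) = 1*(k - (n + n)/(k + k)) = 1*(k - 2*n/(2*k)) = 1*(k - 2*n*1/(2*k)) = 1*(k - n/k) = k - n/k)
(a - 109)*(4622 + c(9, 19)) = (-2018/1169 - 109)*(4622 + (19 - 1*9/19)) = -129439*(4622 + (19 - 1*9*1/19))/1169 = -129439*(4622 + (19 - 9/19))/1169 = -129439*(4622 + 352/19)/1169 = -129439/1169*88170/19 = -11412636630/22211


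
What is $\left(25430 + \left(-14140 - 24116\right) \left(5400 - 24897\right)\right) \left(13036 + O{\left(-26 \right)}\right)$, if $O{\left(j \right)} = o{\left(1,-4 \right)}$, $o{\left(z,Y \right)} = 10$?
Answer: $9731046128452$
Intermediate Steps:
$O{\left(j \right)} = 10$
$\left(25430 + \left(-14140 - 24116\right) \left(5400 - 24897\right)\right) \left(13036 + O{\left(-26 \right)}\right) = \left(25430 + \left(-14140 - 24116\right) \left(5400 - 24897\right)\right) \left(13036 + 10\right) = \left(25430 - -745877232\right) 13046 = \left(25430 + 745877232\right) 13046 = 745902662 \cdot 13046 = 9731046128452$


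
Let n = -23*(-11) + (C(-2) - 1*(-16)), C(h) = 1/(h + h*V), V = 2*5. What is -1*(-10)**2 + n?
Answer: 3717/22 ≈ 168.95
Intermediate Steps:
V = 10
C(h) = 1/(11*h) (C(h) = 1/(h + h*10) = 1/(h + 10*h) = 1/(11*h))
n = 5917/22 (n = -23*(-11) + ((1/11)/(-2) - 1*(-16)) = 253 + ((1/11)*(-1/2) + 16) = 253 + (-1/22 + 16) = 253 + 351/22 = 5917/22 ≈ 268.95)
-1*(-10)**2 + n = -1*(-10)**2 + 5917/22 = -1*100 + 5917/22 = -100 + 5917/22 = 3717/22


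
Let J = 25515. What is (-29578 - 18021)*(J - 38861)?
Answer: 635256254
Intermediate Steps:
(-29578 - 18021)*(J - 38861) = (-29578 - 18021)*(25515 - 38861) = -47599*(-13346) = 635256254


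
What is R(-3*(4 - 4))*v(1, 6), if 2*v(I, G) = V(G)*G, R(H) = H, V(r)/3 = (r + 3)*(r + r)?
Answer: 0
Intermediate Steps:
V(r) = 6*r*(3 + r) (V(r) = 3*((r + 3)*(r + r)) = 3*((3 + r)*(2*r)) = 3*(2*r*(3 + r)) = 6*r*(3 + r))
v(I, G) = 3*G²*(3 + G) (v(I, G) = ((6*G*(3 + G))*G)/2 = (6*G²*(3 + G))/2 = 3*G²*(3 + G))
R(-3*(4 - 4))*v(1, 6) = (-3*(4 - 4))*(3*6²*(3 + 6)) = (-3*0)*(3*36*9) = 0*972 = 0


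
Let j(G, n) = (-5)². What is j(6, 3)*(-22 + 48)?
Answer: 650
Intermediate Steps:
j(G, n) = 25
j(6, 3)*(-22 + 48) = 25*(-22 + 48) = 25*26 = 650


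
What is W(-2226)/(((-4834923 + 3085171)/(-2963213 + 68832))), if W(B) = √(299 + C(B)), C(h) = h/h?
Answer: 14471905*√3/874876 ≈ 28.651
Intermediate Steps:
C(h) = 1
W(B) = 10*√3 (W(B) = √(299 + 1) = √300 = 10*√3)
W(-2226)/(((-4834923 + 3085171)/(-2963213 + 68832))) = (10*√3)/(((-4834923 + 3085171)/(-2963213 + 68832))) = (10*√3)/((-1749752/(-2894381))) = (10*√3)/((-1749752*(-1/2894381))) = (10*√3)/(1749752/2894381) = (10*√3)*(2894381/1749752) = 14471905*√3/874876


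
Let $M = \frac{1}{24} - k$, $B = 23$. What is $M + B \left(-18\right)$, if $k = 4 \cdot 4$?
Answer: $- \frac{10319}{24} \approx -429.96$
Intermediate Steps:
$k = 16$
$M = - \frac{383}{24}$ ($M = \frac{1}{24} - 16 = - \frac{383}{24} \approx -15.958$)
$M + B \left(-18\right) = - \frac{383}{24} + 23 \left(-18\right) = - \frac{383}{24} - 414 = - \frac{10319}{24}$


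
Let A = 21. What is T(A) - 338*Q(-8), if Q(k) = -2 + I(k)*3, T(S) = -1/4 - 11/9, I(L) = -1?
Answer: 60787/36 ≈ 1688.5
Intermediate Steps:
T(S) = -53/36 (T(S) = -1*1/4 - 11*1/9 = -1/4 - 11/9 = -53/36)
Q(k) = -5 (Q(k) = -2 - 1*3 = -2 - 3 = -5)
T(A) - 338*Q(-8) = -53/36 - 338*(-5) = -53/36 + 1690 = 60787/36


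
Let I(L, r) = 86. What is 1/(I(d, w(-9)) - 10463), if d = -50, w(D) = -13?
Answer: -1/10377 ≈ -9.6367e-5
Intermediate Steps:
1/(I(d, w(-9)) - 10463) = 1/(86 - 10463) = 1/(-10377) = -1/10377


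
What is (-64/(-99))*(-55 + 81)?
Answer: 1664/99 ≈ 16.808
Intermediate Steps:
(-64/(-99))*(-55 + 81) = -64*(-1/99)*26 = (64/99)*26 = 1664/99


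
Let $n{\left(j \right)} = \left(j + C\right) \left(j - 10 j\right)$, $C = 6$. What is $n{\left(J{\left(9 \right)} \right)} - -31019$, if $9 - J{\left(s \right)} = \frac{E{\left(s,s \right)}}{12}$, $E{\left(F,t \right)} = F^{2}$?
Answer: $\frac{493631}{16} \approx 30852.0$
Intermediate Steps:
$J{\left(s \right)} = 9 - \frac{s^{2}}{12}$
$n{\left(j \right)} = - 9 j \left(6 + j\right)$ ($n{\left(j \right)} = \left(j + 6\right) \left(j - 10 j\right) = \left(6 + j\right) \left(- 9 j\right) = - 9 j \left(6 + j\right)$)
$n{\left(J{\left(9 \right)} \right)} - -31019 = - 9 \left(9 - \frac{9^{2}}{12}\right) \left(6 + \left(9 - \frac{9^{2}}{12}\right)\right) - -31019 = - 9 \left(9 - \frac{27}{4}\right) \left(6 + \left(9 - \frac{27}{4}\right)\right) + 31019 = \left(-9\right) \frac{9}{4} \left(6 + \frac{9}{4}\right) + 31019 = \left(-9\right) \frac{9}{4} \cdot \frac{33}{4} + 31019 = - \frac{2673}{16} + 31019 = \frac{493631}{16}$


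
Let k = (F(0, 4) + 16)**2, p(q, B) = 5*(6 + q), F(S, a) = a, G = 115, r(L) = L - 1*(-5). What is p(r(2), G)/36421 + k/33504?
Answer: 1046635/76265574 ≈ 0.013724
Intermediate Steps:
r(L) = 5 + L (r(L) = L + 5 = 5 + L)
p(q, B) = 30 + 5*q
k = 400 (k = (4 + 16)**2 = 20**2 = 400)
p(r(2), G)/36421 + k/33504 = (30 + 5*(5 + 2))/36421 + 400/33504 = (30 + 5*7)*(1/36421) + 400*(1/33504) = (30 + 35)*(1/36421) + 25/2094 = 65*(1/36421) + 25/2094 = 65/36421 + 25/2094 = 1046635/76265574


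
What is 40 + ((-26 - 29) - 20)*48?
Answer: -3560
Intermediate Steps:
40 + ((-26 - 29) - 20)*48 = 40 + (-55 - 20)*48 = 40 - 75*48 = 40 - 3600 = -3560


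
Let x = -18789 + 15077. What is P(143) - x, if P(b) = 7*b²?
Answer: 146855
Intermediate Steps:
x = -3712
P(143) - x = 7*143² - 1*(-3712) = 7*20449 + 3712 = 143143 + 3712 = 146855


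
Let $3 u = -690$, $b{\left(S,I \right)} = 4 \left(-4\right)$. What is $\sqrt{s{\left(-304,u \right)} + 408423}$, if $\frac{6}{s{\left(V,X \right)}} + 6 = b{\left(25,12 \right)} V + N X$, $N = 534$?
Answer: $\frac{12 \sqrt{58382845410}}{4537} \approx 639.08$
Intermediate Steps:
$b{\left(S,I \right)} = -16$
$u = -230$ ($u = \frac{1}{3} \left(-690\right) = -230$)
$s{\left(V,X \right)} = \frac{6}{-6 - 16 V + 534 X}$ ($s{\left(V,X \right)} = \frac{6}{-6 - \left(- 534 X + 16 V\right)} = \frac{6}{-6 - 16 V + 534 X}$)
$\sqrt{s{\left(-304,u \right)} + 408423} = \sqrt{\frac{3}{-3 - -2432 + 267 \left(-230\right)} + 408423} = \sqrt{\frac{3}{-3 + 2432 - 61410} + 408423} = \sqrt{\frac{3}{-58981} + 408423} = \sqrt{3 \left(- \frac{1}{58981}\right) + 408423} = \sqrt{- \frac{3}{58981} + 408423} = \sqrt{\frac{24089196960}{58981}} = \frac{12 \sqrt{58382845410}}{4537}$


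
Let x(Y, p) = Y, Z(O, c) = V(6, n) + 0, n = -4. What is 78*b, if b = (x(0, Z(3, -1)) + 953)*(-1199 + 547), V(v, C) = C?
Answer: -48465768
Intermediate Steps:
Z(O, c) = -4 (Z(O, c) = -4 + 0 = -4)
b = -621356 (b = (0 + 953)*(-1199 + 547) = 953*(-652) = -621356)
78*b = 78*(-621356) = -48465768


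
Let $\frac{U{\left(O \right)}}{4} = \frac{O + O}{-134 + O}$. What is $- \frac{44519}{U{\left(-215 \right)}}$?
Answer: $- \frac{15537131}{1720} \approx -9033.2$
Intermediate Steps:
$U{\left(O \right)} = \frac{8 O}{-134 + O}$ ($U{\left(O \right)} = 4 \frac{O + O}{-134 + O} = 4 \frac{2 O}{-134 + O} = \frac{8 O}{-134 + O}$)
$- \frac{44519}{U{\left(-215 \right)}} = - \frac{44519}{8 \left(-215\right) \frac{1}{-134 - 215}} = - \frac{44519}{8 \left(-215\right) \frac{1}{-349}} = - \frac{44519}{8 \left(-215\right) \left(- \frac{1}{349}\right)} = - \frac{44519}{\frac{1720}{349}} = \left(-44519\right) \frac{349}{1720} = - \frac{15537131}{1720}$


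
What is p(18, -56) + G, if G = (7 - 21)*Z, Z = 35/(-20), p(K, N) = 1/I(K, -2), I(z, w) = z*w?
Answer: 881/36 ≈ 24.472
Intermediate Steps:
I(z, w) = w*z
p(K, N) = -1/(2*K) (p(K, N) = 1/(-2*K) = -1/(2*K))
Z = -7/4 (Z = 35*(-1/20) = -7/4 ≈ -1.7500)
G = 49/2 (G = (7 - 21)*(-7/4) = -14*(-7/4) = 49/2 ≈ 24.500)
p(18, -56) + G = -½/18 + 49/2 = -½*1/18 + 49/2 = -1/36 + 49/2 = 881/36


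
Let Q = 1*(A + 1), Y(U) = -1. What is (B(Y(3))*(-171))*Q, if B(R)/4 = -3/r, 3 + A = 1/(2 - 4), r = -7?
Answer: 5130/7 ≈ 732.86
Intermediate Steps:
A = -7/2 (A = -3 + 1/(2 - 4) = -3 + 1/(-2) = -3 - 1/2 = -7/2 ≈ -3.5000)
B(R) = 12/7 (B(R) = 4*(-3/(-7)) = 4*(-3*(-1/7)) = 4*(3/7) = 12/7)
Q = -5/2 (Q = 1*(-7/2 + 1) = 1*(-5/2) = -5/2 ≈ -2.5000)
(B(Y(3))*(-171))*Q = ((12/7)*(-171))*(-5/2) = -2052/7*(-5/2) = 5130/7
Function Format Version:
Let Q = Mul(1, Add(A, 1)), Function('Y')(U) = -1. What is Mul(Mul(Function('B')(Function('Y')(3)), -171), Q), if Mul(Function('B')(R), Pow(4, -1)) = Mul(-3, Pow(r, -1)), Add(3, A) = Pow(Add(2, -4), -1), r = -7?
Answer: Rational(5130, 7) ≈ 732.86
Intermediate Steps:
A = Rational(-7, 2) (A = Add(-3, Pow(Add(2, -4), -1)) = Add(-3, Pow(-2, -1)) = Add(-3, Rational(-1, 2)) = Rational(-7, 2) ≈ -3.5000)
Function('B')(R) = Rational(12, 7) (Function('B')(R) = Mul(4, Mul(-3, Pow(-7, -1))) = Mul(4, Mul(-3, Rational(-1, 7))) = Mul(4, Rational(3, 7)) = Rational(12, 7))
Q = Rational(-5, 2) (Q = Mul(1, Add(Rational(-7, 2), 1)) = Mul(1, Rational(-5, 2)) = Rational(-5, 2) ≈ -2.5000)
Mul(Mul(Function('B')(Function('Y')(3)), -171), Q) = Mul(Mul(Rational(12, 7), -171), Rational(-5, 2)) = Mul(Rational(-2052, 7), Rational(-5, 2)) = Rational(5130, 7)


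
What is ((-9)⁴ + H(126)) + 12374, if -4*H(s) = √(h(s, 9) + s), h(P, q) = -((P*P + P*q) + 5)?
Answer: 18935 - I*√16889/4 ≈ 18935.0 - 32.489*I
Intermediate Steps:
h(P, q) = -5 - P² - P*q (h(P, q) = -((P² + P*q) + 5) = -(5 + P² + P*q) = -5 - P² - P*q)
H(s) = -√(-5 - s² - 8*s)/4 (H(s) = -√((-5 - s² - 1*s*9) + s)/4 = -√((-5 - s² - 9*s) + s)/4 = -√(-5 - s² - 8*s)/4)
((-9)⁴ + H(126)) + 12374 = ((-9)⁴ - √(-5 - 1*126² - 8*126)/4) + 12374 = (6561 - √(-5 - 1*15876 - 1008)/4) + 12374 = (6561 - √(-5 - 15876 - 1008)/4) + 12374 = (6561 - I*√16889/4) + 12374 = 18935 - I*√16889/4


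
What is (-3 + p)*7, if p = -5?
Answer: -56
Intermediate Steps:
(-3 + p)*7 = (-3 - 5)*7 = -8*7 = -56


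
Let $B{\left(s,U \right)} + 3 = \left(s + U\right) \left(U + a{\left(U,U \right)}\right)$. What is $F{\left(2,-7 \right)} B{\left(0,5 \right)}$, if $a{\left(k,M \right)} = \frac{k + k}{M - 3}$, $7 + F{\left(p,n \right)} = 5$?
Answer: $-94$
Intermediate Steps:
$F{\left(p,n \right)} = -2$ ($F{\left(p,n \right)} = -7 + 5 = -2$)
$a{\left(k,M \right)} = \frac{2 k}{-3 + M}$
$B{\left(s,U \right)} = -3 + \left(U + s\right) \left(U + \frac{2 U}{-3 + U}\right)$ ($B{\left(s,U \right)} = -3 + \left(s + U\right) \left(U + \frac{2 U}{-3 + U}\right) = -3 + \left(U + s\right) \left(U + \frac{2 U}{-3 + U}\right)$)
$F{\left(2,-7 \right)} B{\left(0,5 \right)} = - 2 \frac{9 + 5^{3} - 5^{2} - 15 + 0 \cdot 5^{2} - 5 \cdot 0}{-3 + 5} = - 2 \frac{9 + 125 - 25 - 15 + 0 \cdot 25 + 0}{2} = - 2 \frac{9 + 125 - 25 - 15 + 0 + 0}{2} = - 2 \cdot \frac{1}{2} \cdot 94 = \left(-2\right) 47 = -94$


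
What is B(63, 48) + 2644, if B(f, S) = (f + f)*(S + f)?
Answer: 16630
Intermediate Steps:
B(f, S) = 2*f*(S + f) (B(f, S) = (2*f)*(S + f) = 2*f*(S + f))
B(63, 48) + 2644 = 2*63*(48 + 63) + 2644 = 2*63*111 + 2644 = 13986 + 2644 = 16630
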